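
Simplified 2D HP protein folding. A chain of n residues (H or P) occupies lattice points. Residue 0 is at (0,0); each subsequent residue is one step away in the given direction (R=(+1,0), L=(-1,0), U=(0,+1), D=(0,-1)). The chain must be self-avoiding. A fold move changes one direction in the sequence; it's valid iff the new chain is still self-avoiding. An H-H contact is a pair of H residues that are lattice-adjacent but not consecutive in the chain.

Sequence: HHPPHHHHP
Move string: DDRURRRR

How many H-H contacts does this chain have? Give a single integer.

Answer: 1

Derivation:
Positions: [(0, 0), (0, -1), (0, -2), (1, -2), (1, -1), (2, -1), (3, -1), (4, -1), (5, -1)]
H-H contact: residue 1 @(0,-1) - residue 4 @(1, -1)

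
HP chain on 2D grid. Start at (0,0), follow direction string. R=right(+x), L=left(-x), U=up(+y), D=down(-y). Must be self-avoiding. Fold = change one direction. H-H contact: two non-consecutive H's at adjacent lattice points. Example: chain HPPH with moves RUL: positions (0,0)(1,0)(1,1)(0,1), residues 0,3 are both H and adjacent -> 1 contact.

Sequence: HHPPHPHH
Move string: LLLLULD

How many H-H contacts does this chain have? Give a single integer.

Answer: 1

Derivation:
Positions: [(0, 0), (-1, 0), (-2, 0), (-3, 0), (-4, 0), (-4, 1), (-5, 1), (-5, 0)]
H-H contact: residue 4 @(-4,0) - residue 7 @(-5, 0)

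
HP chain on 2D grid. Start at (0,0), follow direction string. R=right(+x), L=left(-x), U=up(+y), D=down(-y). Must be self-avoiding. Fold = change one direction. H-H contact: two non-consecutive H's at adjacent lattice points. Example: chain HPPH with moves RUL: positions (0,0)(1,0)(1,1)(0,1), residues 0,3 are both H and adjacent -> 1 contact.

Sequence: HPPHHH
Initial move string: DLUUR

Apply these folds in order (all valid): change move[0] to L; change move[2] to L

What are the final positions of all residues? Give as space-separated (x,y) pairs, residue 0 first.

Initial moves: DLUUR
Fold: move[0]->L => LLUUR (positions: [(0, 0), (-1, 0), (-2, 0), (-2, 1), (-2, 2), (-1, 2)])
Fold: move[2]->L => LLLUR (positions: [(0, 0), (-1, 0), (-2, 0), (-3, 0), (-3, 1), (-2, 1)])

Answer: (0,0) (-1,0) (-2,0) (-3,0) (-3,1) (-2,1)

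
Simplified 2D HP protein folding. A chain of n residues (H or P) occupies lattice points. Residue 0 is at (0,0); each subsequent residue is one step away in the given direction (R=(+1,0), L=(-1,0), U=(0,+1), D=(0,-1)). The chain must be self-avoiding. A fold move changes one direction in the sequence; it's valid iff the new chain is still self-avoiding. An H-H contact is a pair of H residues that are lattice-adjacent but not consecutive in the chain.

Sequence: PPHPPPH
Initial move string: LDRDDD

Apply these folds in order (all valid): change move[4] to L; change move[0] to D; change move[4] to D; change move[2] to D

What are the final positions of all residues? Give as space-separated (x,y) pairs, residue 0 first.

Initial moves: LDRDDD
Fold: move[4]->L => LDRDLD (positions: [(0, 0), (-1, 0), (-1, -1), (0, -1), (0, -2), (-1, -2), (-1, -3)])
Fold: move[0]->D => DDRDLD (positions: [(0, 0), (0, -1), (0, -2), (1, -2), (1, -3), (0, -3), (0, -4)])
Fold: move[4]->D => DDRDDD (positions: [(0, 0), (0, -1), (0, -2), (1, -2), (1, -3), (1, -4), (1, -5)])
Fold: move[2]->D => DDDDDD (positions: [(0, 0), (0, -1), (0, -2), (0, -3), (0, -4), (0, -5), (0, -6)])

Answer: (0,0) (0,-1) (0,-2) (0,-3) (0,-4) (0,-5) (0,-6)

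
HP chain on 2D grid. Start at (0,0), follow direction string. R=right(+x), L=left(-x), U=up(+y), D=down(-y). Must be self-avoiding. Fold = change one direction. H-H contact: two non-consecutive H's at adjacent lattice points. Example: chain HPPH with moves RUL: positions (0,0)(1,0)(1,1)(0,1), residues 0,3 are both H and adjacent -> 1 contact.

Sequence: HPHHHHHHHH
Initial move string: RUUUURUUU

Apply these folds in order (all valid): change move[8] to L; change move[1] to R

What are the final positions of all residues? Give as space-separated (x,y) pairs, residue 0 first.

Answer: (0,0) (1,0) (2,0) (2,1) (2,2) (2,3) (3,3) (3,4) (3,5) (2,5)

Derivation:
Initial moves: RUUUURUUU
Fold: move[8]->L => RUUUURUUL (positions: [(0, 0), (1, 0), (1, 1), (1, 2), (1, 3), (1, 4), (2, 4), (2, 5), (2, 6), (1, 6)])
Fold: move[1]->R => RRUUURUUL (positions: [(0, 0), (1, 0), (2, 0), (2, 1), (2, 2), (2, 3), (3, 3), (3, 4), (3, 5), (2, 5)])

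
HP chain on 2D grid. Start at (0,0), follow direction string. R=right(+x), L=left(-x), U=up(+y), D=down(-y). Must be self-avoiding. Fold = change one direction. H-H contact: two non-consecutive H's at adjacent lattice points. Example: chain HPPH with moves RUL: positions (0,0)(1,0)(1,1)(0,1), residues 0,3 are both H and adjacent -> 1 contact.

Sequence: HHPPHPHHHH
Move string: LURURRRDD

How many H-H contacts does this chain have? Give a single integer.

Positions: [(0, 0), (-1, 0), (-1, 1), (0, 1), (0, 2), (1, 2), (2, 2), (3, 2), (3, 1), (3, 0)]
No H-H contacts found.

Answer: 0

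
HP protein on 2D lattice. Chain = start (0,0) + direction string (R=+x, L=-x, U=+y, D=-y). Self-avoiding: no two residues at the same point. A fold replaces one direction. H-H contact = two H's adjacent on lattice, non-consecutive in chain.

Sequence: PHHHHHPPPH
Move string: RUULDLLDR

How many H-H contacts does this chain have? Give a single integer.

Answer: 1

Derivation:
Positions: [(0, 0), (1, 0), (1, 1), (1, 2), (0, 2), (0, 1), (-1, 1), (-2, 1), (-2, 0), (-1, 0)]
H-H contact: residue 2 @(1,1) - residue 5 @(0, 1)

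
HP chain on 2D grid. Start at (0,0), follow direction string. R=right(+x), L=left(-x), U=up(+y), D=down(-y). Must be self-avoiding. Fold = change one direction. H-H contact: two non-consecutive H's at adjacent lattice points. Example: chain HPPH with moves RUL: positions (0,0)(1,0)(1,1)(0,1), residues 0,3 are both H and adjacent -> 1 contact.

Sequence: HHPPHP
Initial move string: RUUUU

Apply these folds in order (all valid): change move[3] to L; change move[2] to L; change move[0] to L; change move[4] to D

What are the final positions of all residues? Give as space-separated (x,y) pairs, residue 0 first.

Answer: (0,0) (-1,0) (-1,1) (-2,1) (-3,1) (-3,0)

Derivation:
Initial moves: RUUUU
Fold: move[3]->L => RUULU (positions: [(0, 0), (1, 0), (1, 1), (1, 2), (0, 2), (0, 3)])
Fold: move[2]->L => RULLU (positions: [(0, 0), (1, 0), (1, 1), (0, 1), (-1, 1), (-1, 2)])
Fold: move[0]->L => LULLU (positions: [(0, 0), (-1, 0), (-1, 1), (-2, 1), (-3, 1), (-3, 2)])
Fold: move[4]->D => LULLD (positions: [(0, 0), (-1, 0), (-1, 1), (-2, 1), (-3, 1), (-3, 0)])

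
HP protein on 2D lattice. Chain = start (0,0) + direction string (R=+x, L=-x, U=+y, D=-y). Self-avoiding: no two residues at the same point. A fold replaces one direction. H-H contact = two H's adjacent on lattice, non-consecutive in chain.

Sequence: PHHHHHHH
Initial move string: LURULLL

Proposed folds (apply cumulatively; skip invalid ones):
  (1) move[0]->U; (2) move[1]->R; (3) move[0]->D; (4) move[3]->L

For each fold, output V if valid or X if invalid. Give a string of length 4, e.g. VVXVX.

Answer: VVXX

Derivation:
Initial: LURULLL -> [(0, 0), (-1, 0), (-1, 1), (0, 1), (0, 2), (-1, 2), (-2, 2), (-3, 2)]
Fold 1: move[0]->U => UURULLL VALID
Fold 2: move[1]->R => URRULLL VALID
Fold 3: move[0]->D => DRRULLL INVALID (collision), skipped
Fold 4: move[3]->L => URRLLLL INVALID (collision), skipped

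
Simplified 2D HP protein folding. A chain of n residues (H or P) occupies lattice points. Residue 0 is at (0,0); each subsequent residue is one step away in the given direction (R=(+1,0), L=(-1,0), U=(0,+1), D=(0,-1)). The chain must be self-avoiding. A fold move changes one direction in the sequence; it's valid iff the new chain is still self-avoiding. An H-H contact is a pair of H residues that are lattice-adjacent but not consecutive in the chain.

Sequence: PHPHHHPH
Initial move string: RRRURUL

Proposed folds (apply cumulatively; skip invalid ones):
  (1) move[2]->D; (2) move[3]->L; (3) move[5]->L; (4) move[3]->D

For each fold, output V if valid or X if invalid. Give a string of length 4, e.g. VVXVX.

Answer: XXXX

Derivation:
Initial: RRRURUL -> [(0, 0), (1, 0), (2, 0), (3, 0), (3, 1), (4, 1), (4, 2), (3, 2)]
Fold 1: move[2]->D => RRDURUL INVALID (collision), skipped
Fold 2: move[3]->L => RRRLRUL INVALID (collision), skipped
Fold 3: move[5]->L => RRRURLL INVALID (collision), skipped
Fold 4: move[3]->D => RRRDRUL INVALID (collision), skipped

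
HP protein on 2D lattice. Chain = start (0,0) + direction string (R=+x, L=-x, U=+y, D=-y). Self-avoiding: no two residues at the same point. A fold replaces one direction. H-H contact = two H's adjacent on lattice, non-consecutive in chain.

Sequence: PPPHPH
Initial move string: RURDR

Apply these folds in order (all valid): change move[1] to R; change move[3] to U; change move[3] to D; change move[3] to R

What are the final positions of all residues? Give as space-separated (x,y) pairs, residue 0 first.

Initial moves: RURDR
Fold: move[1]->R => RRRDR (positions: [(0, 0), (1, 0), (2, 0), (3, 0), (3, -1), (4, -1)])
Fold: move[3]->U => RRRUR (positions: [(0, 0), (1, 0), (2, 0), (3, 0), (3, 1), (4, 1)])
Fold: move[3]->D => RRRDR (positions: [(0, 0), (1, 0), (2, 0), (3, 0), (3, -1), (4, -1)])
Fold: move[3]->R => RRRRR (positions: [(0, 0), (1, 0), (2, 0), (3, 0), (4, 0), (5, 0)])

Answer: (0,0) (1,0) (2,0) (3,0) (4,0) (5,0)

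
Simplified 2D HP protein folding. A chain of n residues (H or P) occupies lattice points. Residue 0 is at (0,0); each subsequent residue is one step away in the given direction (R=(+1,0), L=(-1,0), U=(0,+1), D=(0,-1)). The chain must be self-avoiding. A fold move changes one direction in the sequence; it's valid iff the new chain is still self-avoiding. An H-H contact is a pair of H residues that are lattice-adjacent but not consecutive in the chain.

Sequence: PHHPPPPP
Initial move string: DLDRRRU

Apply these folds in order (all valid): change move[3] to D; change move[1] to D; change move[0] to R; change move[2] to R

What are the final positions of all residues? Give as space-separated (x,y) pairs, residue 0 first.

Initial moves: DLDRRRU
Fold: move[3]->D => DLDDRRU (positions: [(0, 0), (0, -1), (-1, -1), (-1, -2), (-1, -3), (0, -3), (1, -3), (1, -2)])
Fold: move[1]->D => DDDDRRU (positions: [(0, 0), (0, -1), (0, -2), (0, -3), (0, -4), (1, -4), (2, -4), (2, -3)])
Fold: move[0]->R => RDDDRRU (positions: [(0, 0), (1, 0), (1, -1), (1, -2), (1, -3), (2, -3), (3, -3), (3, -2)])
Fold: move[2]->R => RDRDRRU (positions: [(0, 0), (1, 0), (1, -1), (2, -1), (2, -2), (3, -2), (4, -2), (4, -1)])

Answer: (0,0) (1,0) (1,-1) (2,-1) (2,-2) (3,-2) (4,-2) (4,-1)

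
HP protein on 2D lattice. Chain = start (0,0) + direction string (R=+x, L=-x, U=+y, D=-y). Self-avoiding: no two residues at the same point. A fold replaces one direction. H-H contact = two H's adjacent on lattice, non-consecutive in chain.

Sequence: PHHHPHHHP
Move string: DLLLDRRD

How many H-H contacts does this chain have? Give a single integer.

Positions: [(0, 0), (0, -1), (-1, -1), (-2, -1), (-3, -1), (-3, -2), (-2, -2), (-1, -2), (-1, -3)]
H-H contact: residue 2 @(-1,-1) - residue 7 @(-1, -2)
H-H contact: residue 3 @(-2,-1) - residue 6 @(-2, -2)

Answer: 2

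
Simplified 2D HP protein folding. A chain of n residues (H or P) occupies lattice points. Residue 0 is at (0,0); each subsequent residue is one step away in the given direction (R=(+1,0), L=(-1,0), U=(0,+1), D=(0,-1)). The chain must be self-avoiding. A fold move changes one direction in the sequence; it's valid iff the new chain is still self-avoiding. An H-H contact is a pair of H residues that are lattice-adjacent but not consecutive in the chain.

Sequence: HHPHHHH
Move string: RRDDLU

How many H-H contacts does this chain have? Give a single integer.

Answer: 2

Derivation:
Positions: [(0, 0), (1, 0), (2, 0), (2, -1), (2, -2), (1, -2), (1, -1)]
H-H contact: residue 1 @(1,0) - residue 6 @(1, -1)
H-H contact: residue 3 @(2,-1) - residue 6 @(1, -1)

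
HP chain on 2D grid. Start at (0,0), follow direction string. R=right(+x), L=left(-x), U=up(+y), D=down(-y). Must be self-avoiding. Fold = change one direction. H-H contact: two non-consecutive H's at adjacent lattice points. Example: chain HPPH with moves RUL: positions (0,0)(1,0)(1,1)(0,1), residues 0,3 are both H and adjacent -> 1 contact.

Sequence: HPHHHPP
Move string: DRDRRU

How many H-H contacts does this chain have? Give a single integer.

Positions: [(0, 0), (0, -1), (1, -1), (1, -2), (2, -2), (3, -2), (3, -1)]
No H-H contacts found.

Answer: 0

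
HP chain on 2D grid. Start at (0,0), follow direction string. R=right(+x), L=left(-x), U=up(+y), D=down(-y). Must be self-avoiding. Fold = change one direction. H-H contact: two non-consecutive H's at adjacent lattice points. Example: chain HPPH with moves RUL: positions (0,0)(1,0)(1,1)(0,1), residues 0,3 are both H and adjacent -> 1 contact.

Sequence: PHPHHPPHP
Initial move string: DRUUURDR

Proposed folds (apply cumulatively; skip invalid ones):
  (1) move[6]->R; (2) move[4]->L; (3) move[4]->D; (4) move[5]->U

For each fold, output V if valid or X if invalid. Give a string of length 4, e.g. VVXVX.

Answer: VXXV

Derivation:
Initial: DRUUURDR -> [(0, 0), (0, -1), (1, -1), (1, 0), (1, 1), (1, 2), (2, 2), (2, 1), (3, 1)]
Fold 1: move[6]->R => DRUUURRR VALID
Fold 2: move[4]->L => DRUULRRR INVALID (collision), skipped
Fold 3: move[4]->D => DRUUDRRR INVALID (collision), skipped
Fold 4: move[5]->U => DRUUUURR VALID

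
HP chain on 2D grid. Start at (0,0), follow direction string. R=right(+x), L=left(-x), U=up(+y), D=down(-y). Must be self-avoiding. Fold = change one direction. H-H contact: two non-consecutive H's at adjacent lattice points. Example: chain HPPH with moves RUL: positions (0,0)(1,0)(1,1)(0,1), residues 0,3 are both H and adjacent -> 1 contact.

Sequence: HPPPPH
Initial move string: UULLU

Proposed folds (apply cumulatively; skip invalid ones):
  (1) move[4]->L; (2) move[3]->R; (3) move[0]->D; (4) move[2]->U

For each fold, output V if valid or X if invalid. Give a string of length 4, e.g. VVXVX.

Initial: UULLU -> [(0, 0), (0, 1), (0, 2), (-1, 2), (-2, 2), (-2, 3)]
Fold 1: move[4]->L => UULLL VALID
Fold 2: move[3]->R => UULRL INVALID (collision), skipped
Fold 3: move[0]->D => DULLL INVALID (collision), skipped
Fold 4: move[2]->U => UUULL VALID

Answer: VXXV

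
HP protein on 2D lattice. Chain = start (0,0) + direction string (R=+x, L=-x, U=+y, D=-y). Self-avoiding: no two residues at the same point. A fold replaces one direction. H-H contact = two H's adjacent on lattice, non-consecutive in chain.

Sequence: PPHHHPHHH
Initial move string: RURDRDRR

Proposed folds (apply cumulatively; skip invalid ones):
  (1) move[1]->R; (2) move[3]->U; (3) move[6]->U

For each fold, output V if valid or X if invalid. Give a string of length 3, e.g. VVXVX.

Answer: VVX

Derivation:
Initial: RURDRDRR -> [(0, 0), (1, 0), (1, 1), (2, 1), (2, 0), (3, 0), (3, -1), (4, -1), (5, -1)]
Fold 1: move[1]->R => RRRDRDRR VALID
Fold 2: move[3]->U => RRRURDRR VALID
Fold 3: move[6]->U => RRRURDUR INVALID (collision), skipped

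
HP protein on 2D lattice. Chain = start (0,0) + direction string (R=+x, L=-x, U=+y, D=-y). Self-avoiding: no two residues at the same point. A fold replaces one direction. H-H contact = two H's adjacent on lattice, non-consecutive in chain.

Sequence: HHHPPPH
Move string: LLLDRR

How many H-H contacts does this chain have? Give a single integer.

Positions: [(0, 0), (-1, 0), (-2, 0), (-3, 0), (-3, -1), (-2, -1), (-1, -1)]
H-H contact: residue 1 @(-1,0) - residue 6 @(-1, -1)

Answer: 1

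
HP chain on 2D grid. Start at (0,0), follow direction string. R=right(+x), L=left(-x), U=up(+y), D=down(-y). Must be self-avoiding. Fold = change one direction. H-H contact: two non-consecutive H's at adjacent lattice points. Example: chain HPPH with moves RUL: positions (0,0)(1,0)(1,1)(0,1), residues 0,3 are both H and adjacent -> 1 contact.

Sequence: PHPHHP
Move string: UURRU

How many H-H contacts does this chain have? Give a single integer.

Answer: 0

Derivation:
Positions: [(0, 0), (0, 1), (0, 2), (1, 2), (2, 2), (2, 3)]
No H-H contacts found.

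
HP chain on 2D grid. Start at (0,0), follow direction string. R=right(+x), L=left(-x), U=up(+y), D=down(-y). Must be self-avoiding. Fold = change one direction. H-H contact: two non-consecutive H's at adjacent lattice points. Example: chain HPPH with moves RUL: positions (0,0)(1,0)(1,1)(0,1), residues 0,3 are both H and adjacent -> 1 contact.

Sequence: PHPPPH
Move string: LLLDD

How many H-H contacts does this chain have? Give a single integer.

Positions: [(0, 0), (-1, 0), (-2, 0), (-3, 0), (-3, -1), (-3, -2)]
No H-H contacts found.

Answer: 0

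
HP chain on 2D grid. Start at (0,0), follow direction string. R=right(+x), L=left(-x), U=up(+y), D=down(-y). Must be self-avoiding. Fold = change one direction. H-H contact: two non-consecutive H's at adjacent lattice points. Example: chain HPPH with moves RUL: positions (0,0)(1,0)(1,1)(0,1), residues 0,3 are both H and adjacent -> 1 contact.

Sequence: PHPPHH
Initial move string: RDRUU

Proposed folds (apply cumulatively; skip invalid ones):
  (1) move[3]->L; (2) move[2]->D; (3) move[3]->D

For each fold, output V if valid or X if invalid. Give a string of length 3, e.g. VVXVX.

Answer: XXX

Derivation:
Initial: RDRUU -> [(0, 0), (1, 0), (1, -1), (2, -1), (2, 0), (2, 1)]
Fold 1: move[3]->L => RDRLU INVALID (collision), skipped
Fold 2: move[2]->D => RDDUU INVALID (collision), skipped
Fold 3: move[3]->D => RDRDU INVALID (collision), skipped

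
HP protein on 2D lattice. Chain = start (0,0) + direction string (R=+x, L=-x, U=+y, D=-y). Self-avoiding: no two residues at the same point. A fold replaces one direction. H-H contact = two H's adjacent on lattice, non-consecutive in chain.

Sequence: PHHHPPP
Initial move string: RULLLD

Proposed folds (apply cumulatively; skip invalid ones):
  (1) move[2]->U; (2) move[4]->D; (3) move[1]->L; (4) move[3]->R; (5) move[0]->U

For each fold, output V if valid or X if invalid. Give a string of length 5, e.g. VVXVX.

Initial: RULLLD -> [(0, 0), (1, 0), (1, 1), (0, 1), (-1, 1), (-2, 1), (-2, 0)]
Fold 1: move[2]->U => RUULLD VALID
Fold 2: move[4]->D => RUULDD INVALID (collision), skipped
Fold 3: move[1]->L => RLULLD INVALID (collision), skipped
Fold 4: move[3]->R => RUURLD INVALID (collision), skipped
Fold 5: move[0]->U => UUULLD VALID

Answer: VXXXV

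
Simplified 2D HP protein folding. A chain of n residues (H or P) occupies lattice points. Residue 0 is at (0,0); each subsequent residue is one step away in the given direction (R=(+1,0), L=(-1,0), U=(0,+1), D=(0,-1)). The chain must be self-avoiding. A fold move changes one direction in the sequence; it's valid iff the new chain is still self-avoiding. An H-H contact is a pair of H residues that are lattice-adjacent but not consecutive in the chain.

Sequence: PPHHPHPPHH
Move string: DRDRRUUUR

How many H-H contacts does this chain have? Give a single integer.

Positions: [(0, 0), (0, -1), (1, -1), (1, -2), (2, -2), (3, -2), (3, -1), (3, 0), (3, 1), (4, 1)]
No H-H contacts found.

Answer: 0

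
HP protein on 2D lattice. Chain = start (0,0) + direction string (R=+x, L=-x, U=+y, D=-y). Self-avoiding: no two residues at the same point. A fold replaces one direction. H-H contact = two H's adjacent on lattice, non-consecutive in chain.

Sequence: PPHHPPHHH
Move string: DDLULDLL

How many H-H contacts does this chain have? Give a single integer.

Positions: [(0, 0), (0, -1), (0, -2), (-1, -2), (-1, -1), (-2, -1), (-2, -2), (-3, -2), (-4, -2)]
H-H contact: residue 3 @(-1,-2) - residue 6 @(-2, -2)

Answer: 1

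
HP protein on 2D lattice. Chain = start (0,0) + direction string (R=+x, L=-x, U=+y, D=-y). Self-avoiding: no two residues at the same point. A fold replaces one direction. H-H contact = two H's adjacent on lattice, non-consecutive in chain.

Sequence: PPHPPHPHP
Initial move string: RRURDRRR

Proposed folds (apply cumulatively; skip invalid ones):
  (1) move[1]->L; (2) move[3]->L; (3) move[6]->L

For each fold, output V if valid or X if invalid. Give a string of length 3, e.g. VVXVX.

Answer: XXX

Derivation:
Initial: RRURDRRR -> [(0, 0), (1, 0), (2, 0), (2, 1), (3, 1), (3, 0), (4, 0), (5, 0), (6, 0)]
Fold 1: move[1]->L => RLURDRRR INVALID (collision), skipped
Fold 2: move[3]->L => RRULDRRR INVALID (collision), skipped
Fold 3: move[6]->L => RRURDRLR INVALID (collision), skipped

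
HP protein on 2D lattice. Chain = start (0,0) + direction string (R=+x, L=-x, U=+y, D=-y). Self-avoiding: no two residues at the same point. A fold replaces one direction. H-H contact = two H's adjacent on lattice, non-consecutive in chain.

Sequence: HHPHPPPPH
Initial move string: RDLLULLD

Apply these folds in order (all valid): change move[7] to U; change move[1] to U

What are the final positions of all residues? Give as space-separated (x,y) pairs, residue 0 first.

Answer: (0,0) (1,0) (1,1) (0,1) (-1,1) (-1,2) (-2,2) (-3,2) (-3,3)

Derivation:
Initial moves: RDLLULLD
Fold: move[7]->U => RDLLULLU (positions: [(0, 0), (1, 0), (1, -1), (0, -1), (-1, -1), (-1, 0), (-2, 0), (-3, 0), (-3, 1)])
Fold: move[1]->U => RULLULLU (positions: [(0, 0), (1, 0), (1, 1), (0, 1), (-1, 1), (-1, 2), (-2, 2), (-3, 2), (-3, 3)])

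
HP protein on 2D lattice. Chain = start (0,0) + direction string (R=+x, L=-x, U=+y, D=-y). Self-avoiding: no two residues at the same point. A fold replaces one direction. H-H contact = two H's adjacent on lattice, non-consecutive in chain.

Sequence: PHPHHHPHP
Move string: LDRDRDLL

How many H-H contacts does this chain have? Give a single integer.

Positions: [(0, 0), (-1, 0), (-1, -1), (0, -1), (0, -2), (1, -2), (1, -3), (0, -3), (-1, -3)]
H-H contact: residue 4 @(0,-2) - residue 7 @(0, -3)

Answer: 1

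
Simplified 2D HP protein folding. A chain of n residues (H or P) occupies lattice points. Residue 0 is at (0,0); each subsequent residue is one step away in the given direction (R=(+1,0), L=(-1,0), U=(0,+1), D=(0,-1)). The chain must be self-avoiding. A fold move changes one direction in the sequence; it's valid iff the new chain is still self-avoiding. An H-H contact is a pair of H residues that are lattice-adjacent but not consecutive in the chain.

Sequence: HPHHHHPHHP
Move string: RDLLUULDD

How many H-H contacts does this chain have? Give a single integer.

Answer: 3

Derivation:
Positions: [(0, 0), (1, 0), (1, -1), (0, -1), (-1, -1), (-1, 0), (-1, 1), (-2, 1), (-2, 0), (-2, -1)]
H-H contact: residue 0 @(0,0) - residue 5 @(-1, 0)
H-H contact: residue 0 @(0,0) - residue 3 @(0, -1)
H-H contact: residue 5 @(-1,0) - residue 8 @(-2, 0)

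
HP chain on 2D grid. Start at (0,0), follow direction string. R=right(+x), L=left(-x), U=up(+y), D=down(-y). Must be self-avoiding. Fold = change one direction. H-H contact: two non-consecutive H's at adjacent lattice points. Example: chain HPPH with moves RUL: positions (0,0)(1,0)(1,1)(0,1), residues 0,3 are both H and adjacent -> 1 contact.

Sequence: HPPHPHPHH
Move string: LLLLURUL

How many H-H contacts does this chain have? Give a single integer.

Positions: [(0, 0), (-1, 0), (-2, 0), (-3, 0), (-4, 0), (-4, 1), (-3, 1), (-3, 2), (-4, 2)]
H-H contact: residue 5 @(-4,1) - residue 8 @(-4, 2)

Answer: 1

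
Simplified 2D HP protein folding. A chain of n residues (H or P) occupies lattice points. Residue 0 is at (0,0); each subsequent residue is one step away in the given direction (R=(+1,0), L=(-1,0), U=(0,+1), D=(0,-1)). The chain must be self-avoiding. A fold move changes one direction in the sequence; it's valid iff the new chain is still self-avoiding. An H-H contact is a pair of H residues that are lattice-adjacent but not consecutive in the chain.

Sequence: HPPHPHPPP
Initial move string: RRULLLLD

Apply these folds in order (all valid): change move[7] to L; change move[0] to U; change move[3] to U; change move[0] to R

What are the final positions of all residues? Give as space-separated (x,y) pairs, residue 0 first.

Initial moves: RRULLLLD
Fold: move[7]->L => RRULLLLL (positions: [(0, 0), (1, 0), (2, 0), (2, 1), (1, 1), (0, 1), (-1, 1), (-2, 1), (-3, 1)])
Fold: move[0]->U => URULLLLL (positions: [(0, 0), (0, 1), (1, 1), (1, 2), (0, 2), (-1, 2), (-2, 2), (-3, 2), (-4, 2)])
Fold: move[3]->U => URUULLLL (positions: [(0, 0), (0, 1), (1, 1), (1, 2), (1, 3), (0, 3), (-1, 3), (-2, 3), (-3, 3)])
Fold: move[0]->R => RRUULLLL (positions: [(0, 0), (1, 0), (2, 0), (2, 1), (2, 2), (1, 2), (0, 2), (-1, 2), (-2, 2)])

Answer: (0,0) (1,0) (2,0) (2,1) (2,2) (1,2) (0,2) (-1,2) (-2,2)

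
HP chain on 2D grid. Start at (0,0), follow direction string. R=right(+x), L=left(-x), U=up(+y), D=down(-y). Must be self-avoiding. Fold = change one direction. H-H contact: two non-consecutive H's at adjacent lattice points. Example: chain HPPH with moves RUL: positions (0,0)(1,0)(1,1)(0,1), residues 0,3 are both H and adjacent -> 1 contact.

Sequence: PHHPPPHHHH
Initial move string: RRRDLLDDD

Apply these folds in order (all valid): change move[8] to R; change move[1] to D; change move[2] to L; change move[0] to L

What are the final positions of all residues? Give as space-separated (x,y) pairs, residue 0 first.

Answer: (0,0) (-1,0) (-1,-1) (-2,-1) (-2,-2) (-3,-2) (-4,-2) (-4,-3) (-4,-4) (-3,-4)

Derivation:
Initial moves: RRRDLLDDD
Fold: move[8]->R => RRRDLLDDR (positions: [(0, 0), (1, 0), (2, 0), (3, 0), (3, -1), (2, -1), (1, -1), (1, -2), (1, -3), (2, -3)])
Fold: move[1]->D => RDRDLLDDR (positions: [(0, 0), (1, 0), (1, -1), (2, -1), (2, -2), (1, -2), (0, -2), (0, -3), (0, -4), (1, -4)])
Fold: move[2]->L => RDLDLLDDR (positions: [(0, 0), (1, 0), (1, -1), (0, -1), (0, -2), (-1, -2), (-2, -2), (-2, -3), (-2, -4), (-1, -4)])
Fold: move[0]->L => LDLDLLDDR (positions: [(0, 0), (-1, 0), (-1, -1), (-2, -1), (-2, -2), (-3, -2), (-4, -2), (-4, -3), (-4, -4), (-3, -4)])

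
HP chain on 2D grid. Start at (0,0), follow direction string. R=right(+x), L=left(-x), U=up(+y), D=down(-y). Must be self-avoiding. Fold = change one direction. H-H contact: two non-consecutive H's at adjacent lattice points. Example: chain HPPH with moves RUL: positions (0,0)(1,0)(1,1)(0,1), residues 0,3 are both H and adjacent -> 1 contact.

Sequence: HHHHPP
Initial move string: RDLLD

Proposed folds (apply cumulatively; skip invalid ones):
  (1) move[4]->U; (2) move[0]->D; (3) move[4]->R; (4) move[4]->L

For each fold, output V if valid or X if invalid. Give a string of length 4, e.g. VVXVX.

Answer: VVXV

Derivation:
Initial: RDLLD -> [(0, 0), (1, 0), (1, -1), (0, -1), (-1, -1), (-1, -2)]
Fold 1: move[4]->U => RDLLU VALID
Fold 2: move[0]->D => DDLLU VALID
Fold 3: move[4]->R => DDLLR INVALID (collision), skipped
Fold 4: move[4]->L => DDLLL VALID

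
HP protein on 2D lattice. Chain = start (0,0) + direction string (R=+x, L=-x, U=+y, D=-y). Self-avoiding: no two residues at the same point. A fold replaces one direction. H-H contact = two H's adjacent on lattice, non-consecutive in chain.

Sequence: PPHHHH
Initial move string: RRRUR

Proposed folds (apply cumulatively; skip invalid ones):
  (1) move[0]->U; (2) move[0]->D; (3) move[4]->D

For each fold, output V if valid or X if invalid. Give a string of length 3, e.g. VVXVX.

Initial: RRRUR -> [(0, 0), (1, 0), (2, 0), (3, 0), (3, 1), (4, 1)]
Fold 1: move[0]->U => URRUR VALID
Fold 2: move[0]->D => DRRUR VALID
Fold 3: move[4]->D => DRRUD INVALID (collision), skipped

Answer: VVX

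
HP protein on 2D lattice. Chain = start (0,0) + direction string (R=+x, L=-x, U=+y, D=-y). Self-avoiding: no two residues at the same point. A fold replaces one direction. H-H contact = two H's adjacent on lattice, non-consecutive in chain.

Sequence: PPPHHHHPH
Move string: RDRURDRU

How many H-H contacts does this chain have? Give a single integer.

Answer: 2

Derivation:
Positions: [(0, 0), (1, 0), (1, -1), (2, -1), (2, 0), (3, 0), (3, -1), (4, -1), (4, 0)]
H-H contact: residue 3 @(2,-1) - residue 6 @(3, -1)
H-H contact: residue 5 @(3,0) - residue 8 @(4, 0)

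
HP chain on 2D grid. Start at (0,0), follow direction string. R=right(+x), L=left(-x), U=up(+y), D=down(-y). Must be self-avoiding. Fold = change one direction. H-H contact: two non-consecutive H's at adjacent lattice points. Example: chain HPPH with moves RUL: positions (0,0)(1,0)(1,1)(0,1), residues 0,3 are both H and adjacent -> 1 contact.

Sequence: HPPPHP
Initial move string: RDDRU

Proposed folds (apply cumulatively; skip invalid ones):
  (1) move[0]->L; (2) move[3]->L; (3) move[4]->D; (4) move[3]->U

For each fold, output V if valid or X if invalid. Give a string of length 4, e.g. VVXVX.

Initial: RDDRU -> [(0, 0), (1, 0), (1, -1), (1, -2), (2, -2), (2, -1)]
Fold 1: move[0]->L => LDDRU VALID
Fold 2: move[3]->L => LDDLU VALID
Fold 3: move[4]->D => LDDLD VALID
Fold 4: move[3]->U => LDDUD INVALID (collision), skipped

Answer: VVVX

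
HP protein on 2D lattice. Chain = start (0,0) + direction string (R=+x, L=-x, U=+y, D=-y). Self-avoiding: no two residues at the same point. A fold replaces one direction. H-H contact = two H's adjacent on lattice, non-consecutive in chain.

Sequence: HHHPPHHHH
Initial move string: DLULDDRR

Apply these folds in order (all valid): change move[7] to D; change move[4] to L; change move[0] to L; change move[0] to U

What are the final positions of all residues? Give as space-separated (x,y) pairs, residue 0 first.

Answer: (0,0) (0,1) (-1,1) (-1,2) (-2,2) (-3,2) (-3,1) (-2,1) (-2,0)

Derivation:
Initial moves: DLULDDRR
Fold: move[7]->D => DLULDDRD (positions: [(0, 0), (0, -1), (-1, -1), (-1, 0), (-2, 0), (-2, -1), (-2, -2), (-1, -2), (-1, -3)])
Fold: move[4]->L => DLULLDRD (positions: [(0, 0), (0, -1), (-1, -1), (-1, 0), (-2, 0), (-3, 0), (-3, -1), (-2, -1), (-2, -2)])
Fold: move[0]->L => LLULLDRD (positions: [(0, 0), (-1, 0), (-2, 0), (-2, 1), (-3, 1), (-4, 1), (-4, 0), (-3, 0), (-3, -1)])
Fold: move[0]->U => ULULLDRD (positions: [(0, 0), (0, 1), (-1, 1), (-1, 2), (-2, 2), (-3, 2), (-3, 1), (-2, 1), (-2, 0)])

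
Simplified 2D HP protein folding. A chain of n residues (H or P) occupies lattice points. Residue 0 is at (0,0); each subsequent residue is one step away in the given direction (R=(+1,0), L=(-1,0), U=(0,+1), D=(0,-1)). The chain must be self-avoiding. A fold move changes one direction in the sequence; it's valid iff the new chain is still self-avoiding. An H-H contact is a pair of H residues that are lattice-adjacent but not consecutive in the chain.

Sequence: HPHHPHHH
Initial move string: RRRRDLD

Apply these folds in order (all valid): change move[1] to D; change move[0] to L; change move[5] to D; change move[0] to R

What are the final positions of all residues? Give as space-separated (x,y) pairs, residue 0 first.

Initial moves: RRRRDLD
Fold: move[1]->D => RDRRDLD (positions: [(0, 0), (1, 0), (1, -1), (2, -1), (3, -1), (3, -2), (2, -2), (2, -3)])
Fold: move[0]->L => LDRRDLD (positions: [(0, 0), (-1, 0), (-1, -1), (0, -1), (1, -1), (1, -2), (0, -2), (0, -3)])
Fold: move[5]->D => LDRRDDD (positions: [(0, 0), (-1, 0), (-1, -1), (0, -1), (1, -1), (1, -2), (1, -3), (1, -4)])
Fold: move[0]->R => RDRRDDD (positions: [(0, 0), (1, 0), (1, -1), (2, -1), (3, -1), (3, -2), (3, -3), (3, -4)])

Answer: (0,0) (1,0) (1,-1) (2,-1) (3,-1) (3,-2) (3,-3) (3,-4)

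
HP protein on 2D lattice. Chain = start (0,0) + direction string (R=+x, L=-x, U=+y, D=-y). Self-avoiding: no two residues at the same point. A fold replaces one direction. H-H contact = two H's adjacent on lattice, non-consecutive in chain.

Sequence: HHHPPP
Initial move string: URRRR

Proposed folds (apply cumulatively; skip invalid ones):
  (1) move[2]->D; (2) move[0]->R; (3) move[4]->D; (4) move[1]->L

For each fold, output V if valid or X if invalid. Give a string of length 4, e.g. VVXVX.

Initial: URRRR -> [(0, 0), (0, 1), (1, 1), (2, 1), (3, 1), (4, 1)]
Fold 1: move[2]->D => URDRR VALID
Fold 2: move[0]->R => RRDRR VALID
Fold 3: move[4]->D => RRDRD VALID
Fold 4: move[1]->L => RLDRD INVALID (collision), skipped

Answer: VVVX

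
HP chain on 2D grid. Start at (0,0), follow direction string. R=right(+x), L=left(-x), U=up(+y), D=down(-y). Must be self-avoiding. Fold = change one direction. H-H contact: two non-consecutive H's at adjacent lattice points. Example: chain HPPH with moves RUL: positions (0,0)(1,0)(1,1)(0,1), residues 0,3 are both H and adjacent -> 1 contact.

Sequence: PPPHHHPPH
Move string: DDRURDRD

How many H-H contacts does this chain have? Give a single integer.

Positions: [(0, 0), (0, -1), (0, -2), (1, -2), (1, -1), (2, -1), (2, -2), (3, -2), (3, -3)]
No H-H contacts found.

Answer: 0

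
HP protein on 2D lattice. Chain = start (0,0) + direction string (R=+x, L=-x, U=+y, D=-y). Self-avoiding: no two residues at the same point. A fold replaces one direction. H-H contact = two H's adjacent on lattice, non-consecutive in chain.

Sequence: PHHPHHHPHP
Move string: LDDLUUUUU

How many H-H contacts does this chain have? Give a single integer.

Answer: 2

Derivation:
Positions: [(0, 0), (-1, 0), (-1, -1), (-1, -2), (-2, -2), (-2, -1), (-2, 0), (-2, 1), (-2, 2), (-2, 3)]
H-H contact: residue 1 @(-1,0) - residue 6 @(-2, 0)
H-H contact: residue 2 @(-1,-1) - residue 5 @(-2, -1)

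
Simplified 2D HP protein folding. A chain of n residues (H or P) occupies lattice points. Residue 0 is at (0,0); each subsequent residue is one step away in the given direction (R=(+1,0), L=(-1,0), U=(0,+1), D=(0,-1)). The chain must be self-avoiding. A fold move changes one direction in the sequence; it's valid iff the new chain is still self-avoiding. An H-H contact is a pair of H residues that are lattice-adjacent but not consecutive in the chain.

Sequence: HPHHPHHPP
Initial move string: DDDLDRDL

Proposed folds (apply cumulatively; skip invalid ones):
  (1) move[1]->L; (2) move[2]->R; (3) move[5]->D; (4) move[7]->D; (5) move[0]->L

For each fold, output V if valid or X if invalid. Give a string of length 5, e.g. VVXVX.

Initial: DDDLDRDL -> [(0, 0), (0, -1), (0, -2), (0, -3), (-1, -3), (-1, -4), (0, -4), (0, -5), (-1, -5)]
Fold 1: move[1]->L => DLDLDRDL VALID
Fold 2: move[2]->R => DLRLDRDL INVALID (collision), skipped
Fold 3: move[5]->D => DLDLDDDL VALID
Fold 4: move[7]->D => DLDLDDDD VALID
Fold 5: move[0]->L => LLDLDDDD VALID

Answer: VXVVV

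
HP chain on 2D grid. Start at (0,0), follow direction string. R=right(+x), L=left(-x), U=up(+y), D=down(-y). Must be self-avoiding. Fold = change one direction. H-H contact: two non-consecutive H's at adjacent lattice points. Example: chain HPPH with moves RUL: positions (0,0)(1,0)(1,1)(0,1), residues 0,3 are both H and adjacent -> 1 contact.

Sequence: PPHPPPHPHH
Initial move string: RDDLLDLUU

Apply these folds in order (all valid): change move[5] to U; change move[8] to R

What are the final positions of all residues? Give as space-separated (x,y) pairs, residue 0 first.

Initial moves: RDDLLDLUU
Fold: move[5]->U => RDDLLULUU (positions: [(0, 0), (1, 0), (1, -1), (1, -2), (0, -2), (-1, -2), (-1, -1), (-2, -1), (-2, 0), (-2, 1)])
Fold: move[8]->R => RDDLLULUR (positions: [(0, 0), (1, 0), (1, -1), (1, -2), (0, -2), (-1, -2), (-1, -1), (-2, -1), (-2, 0), (-1, 0)])

Answer: (0,0) (1,0) (1,-1) (1,-2) (0,-2) (-1,-2) (-1,-1) (-2,-1) (-2,0) (-1,0)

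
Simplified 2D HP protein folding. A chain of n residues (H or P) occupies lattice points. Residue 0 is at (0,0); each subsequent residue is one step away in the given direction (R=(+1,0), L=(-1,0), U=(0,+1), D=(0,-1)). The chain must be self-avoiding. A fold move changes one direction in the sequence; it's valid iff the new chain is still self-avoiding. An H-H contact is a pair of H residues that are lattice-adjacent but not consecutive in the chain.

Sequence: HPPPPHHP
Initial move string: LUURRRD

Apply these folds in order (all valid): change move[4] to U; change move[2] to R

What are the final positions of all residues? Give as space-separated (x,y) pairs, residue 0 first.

Initial moves: LUURRRD
Fold: move[4]->U => LUURURD (positions: [(0, 0), (-1, 0), (-1, 1), (-1, 2), (0, 2), (0, 3), (1, 3), (1, 2)])
Fold: move[2]->R => LURRURD (positions: [(0, 0), (-1, 0), (-1, 1), (0, 1), (1, 1), (1, 2), (2, 2), (2, 1)])

Answer: (0,0) (-1,0) (-1,1) (0,1) (1,1) (1,2) (2,2) (2,1)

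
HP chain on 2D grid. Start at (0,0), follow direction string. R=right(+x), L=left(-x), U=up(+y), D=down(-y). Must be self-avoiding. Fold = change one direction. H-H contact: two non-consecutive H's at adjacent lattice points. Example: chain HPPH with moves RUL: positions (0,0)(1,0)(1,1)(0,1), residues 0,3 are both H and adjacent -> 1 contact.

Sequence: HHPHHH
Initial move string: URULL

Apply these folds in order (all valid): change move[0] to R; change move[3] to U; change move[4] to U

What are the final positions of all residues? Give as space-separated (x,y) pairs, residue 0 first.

Answer: (0,0) (1,0) (2,0) (2,1) (2,2) (2,3)

Derivation:
Initial moves: URULL
Fold: move[0]->R => RRULL (positions: [(0, 0), (1, 0), (2, 0), (2, 1), (1, 1), (0, 1)])
Fold: move[3]->U => RRUUL (positions: [(0, 0), (1, 0), (2, 0), (2, 1), (2, 2), (1, 2)])
Fold: move[4]->U => RRUUU (positions: [(0, 0), (1, 0), (2, 0), (2, 1), (2, 2), (2, 3)])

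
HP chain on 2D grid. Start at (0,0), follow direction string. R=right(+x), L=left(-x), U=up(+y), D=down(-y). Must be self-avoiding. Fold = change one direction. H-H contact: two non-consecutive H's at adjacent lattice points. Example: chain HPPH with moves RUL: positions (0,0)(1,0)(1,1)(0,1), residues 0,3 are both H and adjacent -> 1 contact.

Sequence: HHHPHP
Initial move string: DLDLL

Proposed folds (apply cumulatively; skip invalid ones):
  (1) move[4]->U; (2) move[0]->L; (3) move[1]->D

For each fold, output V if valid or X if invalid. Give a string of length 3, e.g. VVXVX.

Initial: DLDLL -> [(0, 0), (0, -1), (-1, -1), (-1, -2), (-2, -2), (-3, -2)]
Fold 1: move[4]->U => DLDLU VALID
Fold 2: move[0]->L => LLDLU VALID
Fold 3: move[1]->D => LDDLU VALID

Answer: VVV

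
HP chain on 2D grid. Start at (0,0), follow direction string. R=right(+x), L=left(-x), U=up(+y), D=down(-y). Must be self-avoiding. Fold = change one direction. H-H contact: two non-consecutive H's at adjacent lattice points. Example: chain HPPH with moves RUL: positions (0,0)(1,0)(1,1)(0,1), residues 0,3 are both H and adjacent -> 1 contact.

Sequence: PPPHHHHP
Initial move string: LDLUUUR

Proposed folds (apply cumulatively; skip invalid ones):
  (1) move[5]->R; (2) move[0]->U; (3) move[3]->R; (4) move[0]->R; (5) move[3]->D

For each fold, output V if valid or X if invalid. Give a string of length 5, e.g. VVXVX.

Answer: VXXXX

Derivation:
Initial: LDLUUUR -> [(0, 0), (-1, 0), (-1, -1), (-2, -1), (-2, 0), (-2, 1), (-2, 2), (-1, 2)]
Fold 1: move[5]->R => LDLUURR VALID
Fold 2: move[0]->U => UDLUURR INVALID (collision), skipped
Fold 3: move[3]->R => LDLRURR INVALID (collision), skipped
Fold 4: move[0]->R => RDLUURR INVALID (collision), skipped
Fold 5: move[3]->D => LDLDURR INVALID (collision), skipped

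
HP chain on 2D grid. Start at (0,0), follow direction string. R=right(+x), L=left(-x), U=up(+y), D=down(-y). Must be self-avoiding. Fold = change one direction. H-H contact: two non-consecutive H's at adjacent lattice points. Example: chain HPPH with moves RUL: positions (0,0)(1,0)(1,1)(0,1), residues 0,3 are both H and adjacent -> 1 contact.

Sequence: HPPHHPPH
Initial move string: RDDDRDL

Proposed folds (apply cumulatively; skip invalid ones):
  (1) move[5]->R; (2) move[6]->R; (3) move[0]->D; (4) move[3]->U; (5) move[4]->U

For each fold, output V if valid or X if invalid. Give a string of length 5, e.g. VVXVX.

Initial: RDDDRDL -> [(0, 0), (1, 0), (1, -1), (1, -2), (1, -3), (2, -3), (2, -4), (1, -4)]
Fold 1: move[5]->R => RDDDRRL INVALID (collision), skipped
Fold 2: move[6]->R => RDDDRDR VALID
Fold 3: move[0]->D => DDDDRDR VALID
Fold 4: move[3]->U => DDDURDR INVALID (collision), skipped
Fold 5: move[4]->U => DDDDUDR INVALID (collision), skipped

Answer: XVVXX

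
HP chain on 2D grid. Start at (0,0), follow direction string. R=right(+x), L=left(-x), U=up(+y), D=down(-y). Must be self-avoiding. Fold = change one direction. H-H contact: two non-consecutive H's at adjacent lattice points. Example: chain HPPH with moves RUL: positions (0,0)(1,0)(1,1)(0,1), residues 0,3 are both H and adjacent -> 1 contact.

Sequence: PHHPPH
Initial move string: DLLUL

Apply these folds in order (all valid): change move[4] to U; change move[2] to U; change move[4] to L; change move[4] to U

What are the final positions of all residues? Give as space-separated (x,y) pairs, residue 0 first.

Initial moves: DLLUL
Fold: move[4]->U => DLLUU (positions: [(0, 0), (0, -1), (-1, -1), (-2, -1), (-2, 0), (-2, 1)])
Fold: move[2]->U => DLUUU (positions: [(0, 0), (0, -1), (-1, -1), (-1, 0), (-1, 1), (-1, 2)])
Fold: move[4]->L => DLUUL (positions: [(0, 0), (0, -1), (-1, -1), (-1, 0), (-1, 1), (-2, 1)])
Fold: move[4]->U => DLUUU (positions: [(0, 0), (0, -1), (-1, -1), (-1, 0), (-1, 1), (-1, 2)])

Answer: (0,0) (0,-1) (-1,-1) (-1,0) (-1,1) (-1,2)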